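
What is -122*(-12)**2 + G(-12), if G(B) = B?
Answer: -17580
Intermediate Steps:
-122*(-12)**2 + G(-12) = -122*(-12)**2 - 12 = -122*144 - 12 = -17568 - 12 = -17580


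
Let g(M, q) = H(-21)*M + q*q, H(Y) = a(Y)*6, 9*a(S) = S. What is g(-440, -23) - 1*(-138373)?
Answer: 145062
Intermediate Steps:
a(S) = S/9
H(Y) = 2*Y/3 (H(Y) = (Y/9)*6 = 2*Y/3)
g(M, q) = q² - 14*M (g(M, q) = ((⅔)*(-21))*M + q*q = -14*M + q² = q² - 14*M)
g(-440, -23) - 1*(-138373) = ((-23)² - 14*(-440)) - 1*(-138373) = (529 + 6160) + 138373 = 6689 + 138373 = 145062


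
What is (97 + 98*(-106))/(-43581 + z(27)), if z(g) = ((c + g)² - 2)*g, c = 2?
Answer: 10291/20928 ≈ 0.49173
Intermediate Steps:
z(g) = g*(-2 + (2 + g)²) (z(g) = ((2 + g)² - 2)*g = (-2 + (2 + g)²)*g = g*(-2 + (2 + g)²))
(97 + 98*(-106))/(-43581 + z(27)) = (97 + 98*(-106))/(-43581 + 27*(-2 + (2 + 27)²)) = (97 - 10388)/(-43581 + 27*(-2 + 29²)) = -10291/(-43581 + 27*(-2 + 841)) = -10291/(-43581 + 27*839) = -10291/(-43581 + 22653) = -10291/(-20928) = -10291*(-1/20928) = 10291/20928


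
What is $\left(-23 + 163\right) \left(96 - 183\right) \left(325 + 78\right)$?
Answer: $-4908540$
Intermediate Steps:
$\left(-23 + 163\right) \left(96 - 183\right) \left(325 + 78\right) = 140 \left(-87\right) 403 = \left(-12180\right) 403 = -4908540$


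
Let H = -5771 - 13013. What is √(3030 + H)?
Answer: I*√15754 ≈ 125.51*I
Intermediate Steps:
H = -18784
√(3030 + H) = √(3030 - 18784) = √(-15754) = I*√15754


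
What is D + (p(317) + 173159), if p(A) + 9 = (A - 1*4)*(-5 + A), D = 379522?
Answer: 650328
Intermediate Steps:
p(A) = -9 + (-5 + A)*(-4 + A) (p(A) = -9 + (A - 1*4)*(-5 + A) = -9 + (A - 4)*(-5 + A) = -9 + (-4 + A)*(-5 + A) = -9 + (-5 + A)*(-4 + A))
D + (p(317) + 173159) = 379522 + ((11 + 317² - 9*317) + 173159) = 379522 + ((11 + 100489 - 2853) + 173159) = 379522 + (97647 + 173159) = 379522 + 270806 = 650328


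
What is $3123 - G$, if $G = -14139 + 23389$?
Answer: $-6127$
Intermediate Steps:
$G = 9250$
$3123 - G = 3123 - 9250 = -6127$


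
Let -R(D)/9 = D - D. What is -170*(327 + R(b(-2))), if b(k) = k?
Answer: -55590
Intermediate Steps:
R(D) = 0 (R(D) = -9*(D - D) = -9*0 = 0)
-170*(327 + R(b(-2))) = -170*(327 + 0) = -170*327 = -55590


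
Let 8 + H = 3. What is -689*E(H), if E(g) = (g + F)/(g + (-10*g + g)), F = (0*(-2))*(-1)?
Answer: 689/8 ≈ 86.125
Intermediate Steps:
H = -5 (H = -8 + 3 = -5)
F = 0 (F = 0*(-1) = 0)
E(g) = -⅛ (E(g) = (g + 0)/(g + (-10*g + g)) = g/(g - 9*g) = g/((-8*g)) = g*(-1/(8*g)) = -⅛)
-689*E(H) = -689*(-⅛) = 689/8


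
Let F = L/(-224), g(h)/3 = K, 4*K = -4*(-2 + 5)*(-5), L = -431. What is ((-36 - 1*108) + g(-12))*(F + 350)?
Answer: -7804269/224 ≈ -34841.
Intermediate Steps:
K = 15 (K = (-4*(-2 + 5)*(-5))/4 = (-4*3*(-5))/4 = (-12*(-5))/4 = (1/4)*60 = 15)
g(h) = 45 (g(h) = 3*15 = 45)
F = 431/224 (F = -431/(-224) = -431*(-1/224) = 431/224 ≈ 1.9241)
((-36 - 1*108) + g(-12))*(F + 350) = ((-36 - 1*108) + 45)*(431/224 + 350) = ((-36 - 108) + 45)*(78831/224) = (-144 + 45)*(78831/224) = -99*78831/224 = -7804269/224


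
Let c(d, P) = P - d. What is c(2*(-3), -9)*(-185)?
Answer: 555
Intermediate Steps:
c(2*(-3), -9)*(-185) = (-9 - 2*(-3))*(-185) = (-9 - 1*(-6))*(-185) = (-9 + 6)*(-185) = -3*(-185) = 555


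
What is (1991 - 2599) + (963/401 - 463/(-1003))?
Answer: -243387872/402203 ≈ -605.14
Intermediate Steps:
(1991 - 2599) + (963/401 - 463/(-1003)) = -608 + (963*(1/401) - 463*(-1/1003)) = -608 + (963/401 + 463/1003) = -608 + 1151552/402203 = -243387872/402203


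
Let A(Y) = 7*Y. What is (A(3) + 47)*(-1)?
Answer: -68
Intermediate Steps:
(A(3) + 47)*(-1) = (7*3 + 47)*(-1) = (21 + 47)*(-1) = 68*(-1) = -68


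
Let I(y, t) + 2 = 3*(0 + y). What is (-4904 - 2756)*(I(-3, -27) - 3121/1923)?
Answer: 185938840/1923 ≈ 96692.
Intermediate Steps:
I(y, t) = -2 + 3*y (I(y, t) = -2 + 3*(0 + y) = -2 + 3*y)
(-4904 - 2756)*(I(-3, -27) - 3121/1923) = (-4904 - 2756)*((-2 + 3*(-3)) - 3121/1923) = -7660*((-2 - 9) - 3121*1/1923) = -7660*(-11 - 3121/1923) = -7660*(-24274/1923) = 185938840/1923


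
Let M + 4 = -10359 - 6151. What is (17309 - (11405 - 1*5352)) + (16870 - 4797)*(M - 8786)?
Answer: -305435644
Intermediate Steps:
M = -16514 (M = -4 + (-10359 - 6151) = -4 - 16510 = -16514)
(17309 - (11405 - 1*5352)) + (16870 - 4797)*(M - 8786) = (17309 - (11405 - 1*5352)) + (16870 - 4797)*(-16514 - 8786) = (17309 - (11405 - 5352)) + 12073*(-25300) = (17309 - 1*6053) - 305446900 = (17309 - 6053) - 305446900 = 11256 - 305446900 = -305435644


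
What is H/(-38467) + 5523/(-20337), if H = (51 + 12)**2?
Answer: -97723598/260767793 ≈ -0.37475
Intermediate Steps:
H = 3969 (H = 63**2 = 3969)
H/(-38467) + 5523/(-20337) = 3969/(-38467) + 5523/(-20337) = 3969*(-1/38467) + 5523*(-1/20337) = -3969/38467 - 1841/6779 = -97723598/260767793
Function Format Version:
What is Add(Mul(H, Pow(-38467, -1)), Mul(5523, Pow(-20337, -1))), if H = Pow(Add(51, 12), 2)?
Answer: Rational(-97723598, 260767793) ≈ -0.37475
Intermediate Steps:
H = 3969 (H = Pow(63, 2) = 3969)
Add(Mul(H, Pow(-38467, -1)), Mul(5523, Pow(-20337, -1))) = Add(Mul(3969, Pow(-38467, -1)), Mul(5523, Pow(-20337, -1))) = Add(Mul(3969, Rational(-1, 38467)), Mul(5523, Rational(-1, 20337))) = Add(Rational(-3969, 38467), Rational(-1841, 6779)) = Rational(-97723598, 260767793)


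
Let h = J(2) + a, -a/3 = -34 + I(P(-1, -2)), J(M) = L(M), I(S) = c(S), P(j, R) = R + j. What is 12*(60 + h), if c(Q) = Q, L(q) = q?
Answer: 2076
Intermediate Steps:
I(S) = S
J(M) = M
a = 111 (a = -3*(-34 + (-2 - 1)) = -3*(-34 - 3) = -3*(-37) = 111)
h = 113 (h = 2 + 111 = 113)
12*(60 + h) = 12*(60 + 113) = 12*173 = 2076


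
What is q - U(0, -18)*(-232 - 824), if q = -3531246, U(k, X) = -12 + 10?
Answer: -3533358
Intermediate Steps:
U(k, X) = -2
q - U(0, -18)*(-232 - 824) = -3531246 - (-2)*(-232 - 824) = -3531246 - (-2)*(-1056) = -3531246 - 1*2112 = -3531246 - 2112 = -3533358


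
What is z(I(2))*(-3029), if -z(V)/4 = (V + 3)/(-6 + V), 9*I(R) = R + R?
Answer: -187798/25 ≈ -7511.9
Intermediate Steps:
I(R) = 2*R/9 (I(R) = (R + R)/9 = (2*R)/9 = 2*R/9)
z(V) = -4*(3 + V)/(-6 + V) (z(V) = -4*(V + 3)/(-6 + V) = -4*(3 + V)/(-6 + V))
z(I(2))*(-3029) = (4*(-3 - 2*2/9)/(-6 + (2/9)*2))*(-3029) = (4*(-3 - 1*4/9)/(-6 + 4/9))*(-3029) = (4*(-3 - 4/9)/(-50/9))*(-3029) = (4*(-9/50)*(-31/9))*(-3029) = (62/25)*(-3029) = -187798/25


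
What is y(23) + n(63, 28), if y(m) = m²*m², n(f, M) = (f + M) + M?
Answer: 279960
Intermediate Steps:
n(f, M) = f + 2*M (n(f, M) = (M + f) + M = f + 2*M)
y(m) = m⁴
y(23) + n(63, 28) = 23⁴ + (63 + 2*28) = 279841 + (63 + 56) = 279841 + 119 = 279960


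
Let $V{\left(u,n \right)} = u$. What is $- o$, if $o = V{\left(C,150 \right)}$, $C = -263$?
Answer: $263$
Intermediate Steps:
$o = -263$
$- o = \left(-1\right) \left(-263\right) = 263$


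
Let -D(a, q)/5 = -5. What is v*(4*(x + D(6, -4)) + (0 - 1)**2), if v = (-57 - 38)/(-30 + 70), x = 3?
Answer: -2147/8 ≈ -268.38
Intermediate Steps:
D(a, q) = 25 (D(a, q) = -5*(-5) = 25)
v = -19/8 (v = -95/40 = -95*1/40 = -19/8 ≈ -2.3750)
v*(4*(x + D(6, -4)) + (0 - 1)**2) = -19*(4*(3 + 25) + (0 - 1)**2)/8 = -19*(4*28 + (-1)**2)/8 = -19*(112 + 1)/8 = -19/8*113 = -2147/8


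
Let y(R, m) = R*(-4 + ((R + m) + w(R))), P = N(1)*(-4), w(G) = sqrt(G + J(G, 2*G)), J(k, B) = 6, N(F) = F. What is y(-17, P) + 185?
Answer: 610 - 17*I*sqrt(11) ≈ 610.0 - 56.383*I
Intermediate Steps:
w(G) = sqrt(6 + G) (w(G) = sqrt(G + 6) = sqrt(6 + G))
P = -4 (P = 1*(-4) = -4)
y(R, m) = R*(-4 + R + m + sqrt(6 + R)) (y(R, m) = R*(-4 + ((R + m) + sqrt(6 + R))) = R*(-4 + (R + m + sqrt(6 + R))) = R*(-4 + R + m + sqrt(6 + R)))
y(-17, P) + 185 = -17*(-4 - 17 - 4 + sqrt(6 - 17)) + 185 = -17*(-4 - 17 - 4 + sqrt(-11)) + 185 = -17*(-4 - 17 - 4 + I*sqrt(11)) + 185 = -17*(-25 + I*sqrt(11)) + 185 = (425 - 17*I*sqrt(11)) + 185 = 610 - 17*I*sqrt(11)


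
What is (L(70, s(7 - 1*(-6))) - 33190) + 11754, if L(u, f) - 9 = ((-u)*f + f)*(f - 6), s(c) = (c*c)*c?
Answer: -332161690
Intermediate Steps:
s(c) = c**3 (s(c) = c**2*c = c**3)
L(u, f) = 9 + (-6 + f)*(f - f*u) (L(u, f) = 9 + ((-u)*f + f)*(f - 6) = 9 + (-f*u + f)*(-6 + f) = 9 + (f - f*u)*(-6 + f) = 9 + (-6 + f)*(f - f*u))
(L(70, s(7 - 1*(-6))) - 33190) + 11754 = ((9 + ((7 - 1*(-6))**3)**2 - 6*(7 - 1*(-6))**3 - 1*70*((7 - 1*(-6))**3)**2 + 6*(7 - 1*(-6))**3*70) - 33190) + 11754 = ((9 + ((7 + 6)**3)**2 - 6*(7 + 6)**3 - 1*70*((7 + 6)**3)**2 + 6*(7 + 6)**3*70) - 33190) + 11754 = ((9 + (13**3)**2 - 6*13**3 - 1*70*(13**3)**2 + 6*13**3*70) - 33190) + 11754 = ((9 + 2197**2 - 6*2197 - 1*70*2197**2 + 6*2197*70) - 33190) + 11754 = ((9 + 4826809 - 13182 - 1*70*4826809 + 922740) - 33190) + 11754 = ((9 + 4826809 - 13182 - 337876630 + 922740) - 33190) + 11754 = (-332140254 - 33190) + 11754 = -332173444 + 11754 = -332161690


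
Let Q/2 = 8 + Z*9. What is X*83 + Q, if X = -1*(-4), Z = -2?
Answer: 312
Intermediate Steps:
Q = -20 (Q = 2*(8 - 2*9) = 2*(8 - 18) = 2*(-10) = -20)
X = 4
X*83 + Q = 4*83 - 20 = 332 - 20 = 312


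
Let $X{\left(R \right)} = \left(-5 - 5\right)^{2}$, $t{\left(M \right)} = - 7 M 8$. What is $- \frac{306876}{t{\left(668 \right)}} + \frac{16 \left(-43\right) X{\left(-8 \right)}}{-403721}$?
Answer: $\frac{31616488999}{3775598792} \approx 8.3739$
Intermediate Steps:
$t{\left(M \right)} = - 56 M$
$X{\left(R \right)} = 100$ ($X{\left(R \right)} = \left(-10\right)^{2} = 100$)
$- \frac{306876}{t{\left(668 \right)}} + \frac{16 \left(-43\right) X{\left(-8 \right)}}{-403721} = - \frac{306876}{\left(-56\right) 668} + \frac{16 \left(-43\right) 100}{-403721} = - \frac{306876}{-37408} + \left(-688\right) 100 \left(- \frac{1}{403721}\right) = \left(-306876\right) \left(- \frac{1}{37408}\right) - - \frac{68800}{403721} = \frac{76719}{9352} + \frac{68800}{403721} = \frac{31616488999}{3775598792}$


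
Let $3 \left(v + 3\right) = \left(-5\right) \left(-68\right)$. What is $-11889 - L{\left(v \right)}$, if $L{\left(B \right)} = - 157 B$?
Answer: $\frac{16300}{3} \approx 5433.3$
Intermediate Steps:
$v = \frac{331}{3}$ ($v = -3 + \frac{\left(-5\right) \left(-68\right)}{3} = -3 + \frac{1}{3} \cdot 340 = -3 + \frac{340}{3} = \frac{331}{3} \approx 110.33$)
$-11889 - L{\left(v \right)} = -11889 - \left(-157\right) \frac{331}{3} = -11889 - - \frac{51967}{3} = -11889 + \frac{51967}{3} = \frac{16300}{3}$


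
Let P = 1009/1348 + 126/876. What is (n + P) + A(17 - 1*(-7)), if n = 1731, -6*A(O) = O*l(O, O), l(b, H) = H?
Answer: 160978351/98404 ≈ 1635.9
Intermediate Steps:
A(O) = -O²/6 (A(O) = -O*O/6 = -O²/6)
P = 87811/98404 (P = 1009*(1/1348) + 126*(1/876) = 1009/1348 + 21/146 = 87811/98404 ≈ 0.89235)
(n + P) + A(17 - 1*(-7)) = (1731 + 87811/98404) - (17 - 1*(-7))²/6 = 170425135/98404 - (17 + 7)²/6 = 170425135/98404 - ⅙*24² = 170425135/98404 - ⅙*576 = 170425135/98404 - 96 = 160978351/98404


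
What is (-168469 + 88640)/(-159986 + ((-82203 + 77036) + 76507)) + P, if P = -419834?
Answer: -37216524935/88646 ≈ -4.1983e+5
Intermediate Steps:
(-168469 + 88640)/(-159986 + ((-82203 + 77036) + 76507)) + P = (-168469 + 88640)/(-159986 + ((-82203 + 77036) + 76507)) - 419834 = -79829/(-159986 + (-5167 + 76507)) - 419834 = -79829/(-159986 + 71340) - 419834 = -79829/(-88646) - 419834 = -79829*(-1/88646) - 419834 = 79829/88646 - 419834 = -37216524935/88646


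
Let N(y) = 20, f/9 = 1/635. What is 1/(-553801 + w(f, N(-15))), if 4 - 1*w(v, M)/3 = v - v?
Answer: -1/553789 ≈ -1.8057e-6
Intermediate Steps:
f = 9/635 ≈ 0.014173
w(v, M) = 12 (w(v, M) = 12 - 3*(v - v) = 12 - 3*0 = 12 + 0 = 12)
1/(-553801 + w(f, N(-15))) = 1/(-553801 + 12) = 1/(-553789) = -1/553789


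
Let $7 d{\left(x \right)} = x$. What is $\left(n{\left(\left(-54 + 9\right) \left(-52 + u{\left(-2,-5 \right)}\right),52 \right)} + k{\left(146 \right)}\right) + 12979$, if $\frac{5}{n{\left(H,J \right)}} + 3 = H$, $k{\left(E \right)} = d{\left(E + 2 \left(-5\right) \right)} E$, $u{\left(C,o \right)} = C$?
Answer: $\frac{268690778}{16989} \approx 15816.0$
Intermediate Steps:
$d{\left(x \right)} = \frac{x}{7}$
$k{\left(E \right)} = E \left(- \frac{10}{7} + \frac{E}{7}\right)$ ($k{\left(E \right)} = \frac{E + 2 \left(-5\right)}{7} E = \frac{E - 10}{7} E = \frac{-10 + E}{7} E = \left(- \frac{10}{7} + \frac{E}{7}\right) E = E \left(- \frac{10}{7} + \frac{E}{7}\right)$)
$n{\left(H,J \right)} = \frac{5}{-3 + H}$
$\left(n{\left(\left(-54 + 9\right) \left(-52 + u{\left(-2,-5 \right)}\right),52 \right)} + k{\left(146 \right)}\right) + 12979 = \left(\frac{5}{-3 + \left(-54 + 9\right) \left(-52 - 2\right)} + \frac{1}{7} \cdot 146 \left(-10 + 146\right)\right) + 12979 = \left(\frac{5}{-3 - -2430} + \frac{1}{7} \cdot 146 \cdot 136\right) + 12979 = \left(\frac{5}{-3 + 2430} + \frac{19856}{7}\right) + 12979 = \left(\frac{5}{2427} + \frac{19856}{7}\right) + 12979 = \frac{48190547}{16989} + 12979 = \frac{268690778}{16989}$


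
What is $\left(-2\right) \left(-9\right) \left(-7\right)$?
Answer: $-126$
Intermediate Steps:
$\left(-2\right) \left(-9\right) \left(-7\right) = 18 \left(-7\right) = -126$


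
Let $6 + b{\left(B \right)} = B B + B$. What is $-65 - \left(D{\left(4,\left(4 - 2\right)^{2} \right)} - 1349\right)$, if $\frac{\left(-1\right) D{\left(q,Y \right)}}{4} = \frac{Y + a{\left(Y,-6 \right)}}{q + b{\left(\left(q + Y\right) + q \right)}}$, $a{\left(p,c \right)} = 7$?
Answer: $\frac{8990}{7} \approx 1284.3$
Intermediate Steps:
$b{\left(B \right)} = -6 + B + B^{2}$ ($b{\left(B \right)} = -6 + \left(B B + B\right) = -6 + \left(B^{2} + B\right) = -6 + \left(B + B^{2}\right) = -6 + B + B^{2}$)
$D{\left(q,Y \right)} = - \frac{4 \left(7 + Y\right)}{-6 + Y + \left(Y + 2 q\right)^{2} + 3 q}$ ($D{\left(q,Y \right)} = - 4 \frac{Y + 7}{q + \left(-6 + \left(\left(q + Y\right) + q\right) + \left(\left(q + Y\right) + q\right)^{2}\right)} = - 4 \frac{7 + Y}{q + \left(-6 + \left(\left(Y + q\right) + q\right) + \left(\left(Y + q\right) + q\right)^{2}\right)} = - 4 \frac{7 + Y}{q + \left(-6 + \left(Y + 2 q\right) + \left(Y + 2 q\right)^{2}\right)} = - 4 \frac{7 + Y}{q + \left(-6 + Y + \left(Y + 2 q\right)^{2} + 2 q\right)} = - 4 \frac{7 + Y}{-6 + Y + \left(Y + 2 q\right)^{2} + 3 q} = - \frac{4 \left(7 + Y\right)}{-6 + Y + \left(Y + 2 q\right)^{2} + 3 q}$)
$-65 - \left(D{\left(4,\left(4 - 2\right)^{2} \right)} - 1349\right) = -65 - \left(\frac{4 \left(-7 - \left(4 - 2\right)^{2}\right)}{-6 + \left(4 - 2\right)^{2} + \left(\left(4 - 2\right)^{2} + 2 \cdot 4\right)^{2} + 3 \cdot 4} - 1349\right) = -65 - \left(\frac{4 \left(-7 - 2^{2}\right)}{-6 + 2^{2} + \left(2^{2} + 8\right)^{2} + 12} - 1349\right) = -65 - \left(\frac{4 \left(-7 - 4\right)}{-6 + 4 + \left(4 + 8\right)^{2} + 12} - 1349\right) = -65 - \left(\frac{4 \left(-7 - 4\right)}{-6 + 4 + 12^{2} + 12} - 1349\right) = -65 - \left(4 \frac{1}{-6 + 4 + 144 + 12} \left(-11\right) - 1349\right) = -65 - \left(4 \cdot \frac{1}{154} \left(-11\right) - 1349\right) = -65 - \left(- \frac{2}{7} - 1349\right) = -65 - - \frac{9445}{7} = -65 + \frac{9445}{7} = \frac{8990}{7}$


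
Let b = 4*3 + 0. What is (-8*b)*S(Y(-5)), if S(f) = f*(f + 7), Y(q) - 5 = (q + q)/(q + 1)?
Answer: -10440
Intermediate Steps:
Y(q) = 5 + 2*q/(1 + q) (Y(q) = 5 + (q + q)/(q + 1) = 5 + (2*q)/(1 + q) = 5 + 2*q/(1 + q))
S(f) = f*(7 + f)
b = 12 (b = 12 + 0 = 12)
(-8*b)*S(Y(-5)) = (-8*12)*(((5 + 7*(-5))/(1 - 5))*(7 + (5 + 7*(-5))/(1 - 5))) = -96*(5 - 35)/(-4)*(7 + (5 - 35)/(-4)) = -96*(-¼*(-30))*(7 - ¼*(-30)) = -720*(7 + 15/2) = -720*29/2 = -96*435/4 = -10440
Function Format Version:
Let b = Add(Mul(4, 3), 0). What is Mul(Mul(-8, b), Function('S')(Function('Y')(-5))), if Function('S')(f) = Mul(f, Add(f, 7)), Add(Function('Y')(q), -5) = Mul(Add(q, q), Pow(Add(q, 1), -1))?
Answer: -10440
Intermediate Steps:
Function('Y')(q) = Add(5, Mul(2, q, Pow(Add(1, q), -1))) (Function('Y')(q) = Add(5, Mul(Add(q, q), Pow(Add(q, 1), -1))) = Add(5, Mul(Mul(2, q), Pow(Add(1, q), -1))) = Add(5, Mul(2, q, Pow(Add(1, q), -1))))
Function('S')(f) = Mul(f, Add(7, f))
b = 12 (b = Add(12, 0) = 12)
Mul(Mul(-8, b), Function('S')(Function('Y')(-5))) = Mul(Mul(-8, 12), Mul(Mul(Pow(Add(1, -5), -1), Add(5, Mul(7, -5))), Add(7, Mul(Pow(Add(1, -5), -1), Add(5, Mul(7, -5)))))) = Mul(-96, Mul(Mul(Pow(-4, -1), Add(5, -35)), Add(7, Mul(Pow(-4, -1), Add(5, -35))))) = Mul(-96, Mul(Mul(Rational(-1, 4), -30), Add(7, Mul(Rational(-1, 4), -30)))) = Mul(-96, Mul(Rational(15, 2), Add(7, Rational(15, 2)))) = Mul(-96, Mul(Rational(15, 2), Rational(29, 2))) = Mul(-96, Rational(435, 4)) = -10440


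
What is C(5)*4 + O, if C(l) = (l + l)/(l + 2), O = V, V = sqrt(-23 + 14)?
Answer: 40/7 + 3*I ≈ 5.7143 + 3.0*I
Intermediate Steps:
V = 3*I (V = sqrt(-9) = 3*I ≈ 3.0*I)
O = 3*I ≈ 3.0*I
C(l) = 2*l/(2 + l) (C(l) = (2*l)/(2 + l) = 2*l/(2 + l))
C(5)*4 + O = (2*5/(2 + 5))*4 + 3*I = (2*5/7)*4 + 3*I = (2*5*(1/7))*4 + 3*I = (10/7)*4 + 3*I = 40/7 + 3*I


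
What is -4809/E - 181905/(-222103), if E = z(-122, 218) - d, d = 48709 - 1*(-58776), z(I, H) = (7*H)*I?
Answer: 1111954488/1331063279 ≈ 0.83539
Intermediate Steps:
z(I, H) = 7*H*I
d = 107485 (d = 48709 + 58776 = 107485)
E = -293657 (E = 7*218*(-122) - 1*107485 = -186172 - 107485 = -293657)
-4809/E - 181905/(-222103) = -4809/(-293657) - 181905/(-222103) = -4809*(-1/293657) - 181905*(-1/222103) = 687/41951 + 181905/222103 = 1111954488/1331063279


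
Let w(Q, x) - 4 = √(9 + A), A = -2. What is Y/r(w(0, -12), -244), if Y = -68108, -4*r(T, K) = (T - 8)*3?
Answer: -1089728/27 - 272432*√7/27 ≈ -67056.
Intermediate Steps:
w(Q, x) = 4 + √7 (w(Q, x) = 4 + √(9 - 2) = 4 + √7)
r(T, K) = 6 - 3*T/4 (r(T, K) = -(T - 8)*3/4 = -(-8 + T)*3/4 = -(-24 + 3*T)/4 = 6 - 3*T/4)
Y/r(w(0, -12), -244) = -68108/(6 - 3*(4 + √7)/4) = -68108/(6 + (-3 - 3*√7/4)) = -68108/(3 - 3*√7/4)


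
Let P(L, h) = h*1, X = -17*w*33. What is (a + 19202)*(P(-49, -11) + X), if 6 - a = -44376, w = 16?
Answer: -571429408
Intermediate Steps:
X = -8976 (X = -17*16*33 = -272*33 = -8976)
P(L, h) = h
a = 44382 (a = 6 - 1*(-44376) = 6 + 44376 = 44382)
(a + 19202)*(P(-49, -11) + X) = (44382 + 19202)*(-11 - 8976) = 63584*(-8987) = -571429408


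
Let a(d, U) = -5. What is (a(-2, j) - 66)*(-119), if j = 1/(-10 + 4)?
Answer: 8449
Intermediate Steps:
j = -1/6 (j = 1/(-6) = -1/6 ≈ -0.16667)
(a(-2, j) - 66)*(-119) = (-5 - 66)*(-119) = -71*(-119) = 8449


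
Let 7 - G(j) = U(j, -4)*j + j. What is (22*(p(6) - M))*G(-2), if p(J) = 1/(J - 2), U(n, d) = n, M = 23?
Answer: -5005/2 ≈ -2502.5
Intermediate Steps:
p(J) = 1/(-2 + J)
G(j) = 7 - j - j**2 (G(j) = 7 - (j*j + j) = 7 - (j**2 + j) = 7 - (j + j**2) = 7 + (-j - j**2) = 7 - j - j**2)
(22*(p(6) - M))*G(-2) = (22*(1/(-2 + 6) - 1*23))*(7 - 1*(-2) - 1*(-2)**2) = (22*(1/4 - 23))*(7 + 2 - 1*4) = (22*(1/4 - 23))*(7 + 2 - 4) = (22*(-91/4))*5 = -1001/2*5 = -5005/2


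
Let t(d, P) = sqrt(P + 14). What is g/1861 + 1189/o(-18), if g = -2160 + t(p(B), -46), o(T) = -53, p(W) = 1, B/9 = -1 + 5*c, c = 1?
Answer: -2327209/98633 + 4*I*sqrt(2)/1861 ≈ -23.595 + 0.0030397*I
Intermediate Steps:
B = 36 (B = 9*(-1 + 5*1) = 9*(-1 + 5) = 9*4 = 36)
t(d, P) = sqrt(14 + P)
g = -2160 + 4*I*sqrt(2) (g = -2160 + sqrt(14 - 46) = -2160 + sqrt(-32) = -2160 + 4*I*sqrt(2) ≈ -2160.0 + 5.6569*I)
g/1861 + 1189/o(-18) = (-2160 + 4*I*sqrt(2))/1861 + 1189/(-53) = (-2160 + 4*I*sqrt(2))*(1/1861) + 1189*(-1/53) = (-2160/1861 + 4*I*sqrt(2)/1861) - 1189/53 = -2327209/98633 + 4*I*sqrt(2)/1861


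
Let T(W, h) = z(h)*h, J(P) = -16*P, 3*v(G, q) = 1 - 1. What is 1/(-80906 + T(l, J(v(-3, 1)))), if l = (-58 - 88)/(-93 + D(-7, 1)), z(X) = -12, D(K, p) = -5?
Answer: -1/80906 ≈ -1.2360e-5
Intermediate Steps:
v(G, q) = 0 (v(G, q) = (1 - 1)/3 = (1/3)*0 = 0)
l = 73/49 (l = (-58 - 88)/(-93 - 5) = -146/(-98) = -146*(-1/98) = 73/49 ≈ 1.4898)
T(W, h) = -12*h
1/(-80906 + T(l, J(v(-3, 1)))) = 1/(-80906 - (-192)*0) = 1/(-80906 - 12*0) = 1/(-80906 + 0) = 1/(-80906) = -1/80906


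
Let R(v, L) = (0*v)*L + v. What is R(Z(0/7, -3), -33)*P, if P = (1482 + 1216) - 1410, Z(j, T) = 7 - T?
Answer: 12880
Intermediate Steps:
P = 1288 (P = 2698 - 1410 = 1288)
R(v, L) = v (R(v, L) = 0*L + v = 0 + v = v)
R(Z(0/7, -3), -33)*P = (7 - 1*(-3))*1288 = (7 + 3)*1288 = 10*1288 = 12880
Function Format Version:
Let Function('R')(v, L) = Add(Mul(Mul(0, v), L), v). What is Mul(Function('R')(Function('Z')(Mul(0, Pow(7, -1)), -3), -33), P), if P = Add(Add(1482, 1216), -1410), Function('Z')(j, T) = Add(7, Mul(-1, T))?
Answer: 12880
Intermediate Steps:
P = 1288 (P = Add(2698, -1410) = 1288)
Function('R')(v, L) = v (Function('R')(v, L) = Add(Mul(0, L), v) = Add(0, v) = v)
Mul(Function('R')(Function('Z')(Mul(0, Pow(7, -1)), -3), -33), P) = Mul(Add(7, Mul(-1, -3)), 1288) = Mul(Add(7, 3), 1288) = Mul(10, 1288) = 12880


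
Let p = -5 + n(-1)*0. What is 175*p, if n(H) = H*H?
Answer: -875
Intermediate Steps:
n(H) = H²
p = -5 (p = -5 + (-1)²*0 = -5 + 1*0 = -5 + 0 = -5)
175*p = 175*(-5) = -875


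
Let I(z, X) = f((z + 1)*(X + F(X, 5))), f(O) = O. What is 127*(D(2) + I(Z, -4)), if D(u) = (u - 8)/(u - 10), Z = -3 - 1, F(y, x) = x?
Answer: -1143/4 ≈ -285.75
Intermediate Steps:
Z = -4
I(z, X) = (1 + z)*(5 + X) (I(z, X) = (z + 1)*(X + 5) = (1 + z)*(5 + X))
D(u) = (-8 + u)/(-10 + u)
127*(D(2) + I(Z, -4)) = 127*((-8 + 2)/(-10 + 2) + (5 - 4 + 5*(-4) - 4*(-4))) = 127*(-6/(-8) + (5 - 4 - 20 + 16)) = 127*(-⅛*(-6) - 3) = 127*(¾ - 3) = 127*(-9/4) = -1143/4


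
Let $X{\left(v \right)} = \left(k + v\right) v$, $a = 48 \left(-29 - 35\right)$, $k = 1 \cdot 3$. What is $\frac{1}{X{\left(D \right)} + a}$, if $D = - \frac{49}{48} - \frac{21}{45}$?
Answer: $- \frac{6400}{19675199} \approx -0.00032528$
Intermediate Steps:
$D = - \frac{119}{80}$ ($D = \left(-49\right) \frac{1}{48} - \frac{7}{15} = - \frac{49}{48} - \frac{7}{15} = - \frac{119}{80} \approx -1.4875$)
$k = 3$
$a = -3072$ ($a = 48 \left(-64\right) = -3072$)
$X{\left(v \right)} = v \left(3 + v\right)$ ($X{\left(v \right)} = \left(3 + v\right) v = v \left(3 + v\right)$)
$\frac{1}{X{\left(D \right)} + a} = \frac{1}{- \frac{119 \left(3 - \frac{119}{80}\right)}{80} - 3072} = \frac{1}{\left(- \frac{119}{80}\right) \frac{121}{80} - 3072} = \frac{1}{- \frac{14399}{6400} - 3072} = \frac{1}{- \frac{19675199}{6400}} = - \frac{6400}{19675199}$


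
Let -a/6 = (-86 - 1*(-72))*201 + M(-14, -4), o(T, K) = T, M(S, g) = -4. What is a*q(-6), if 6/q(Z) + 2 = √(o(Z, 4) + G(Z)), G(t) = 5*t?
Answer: -25362/5 - 76086*I/5 ≈ -5072.4 - 15217.0*I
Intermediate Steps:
q(Z) = 6/(-2 + √6*√Z) (q(Z) = 6/(-2 + √(Z + 5*Z)) = 6/(-2 + √(6*Z)) = 6/(-2 + √6*√Z))
a = 16908 (a = -6*((-86 - 1*(-72))*201 - 4) = -6*((-86 + 72)*201 - 4) = -6*(-14*201 - 4) = -6*(-2814 - 4) = -6*(-2818) = 16908)
a*q(-6) = 16908*(6/(-2 + √6*√(-6))) = 16908*(6/(-2 + √6*(I*√6))) = 16908*(6/(-2 + 6*I)) = 16908*(6*((-2 - 6*I)/40)) = 16908*(3*(-2 - 6*I)/20) = 12681*(-2 - 6*I)/5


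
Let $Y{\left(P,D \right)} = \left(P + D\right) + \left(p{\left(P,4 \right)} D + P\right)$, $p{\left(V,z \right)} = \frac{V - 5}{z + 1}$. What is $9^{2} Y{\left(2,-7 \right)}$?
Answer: $\frac{486}{5} \approx 97.2$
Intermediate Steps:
$p{\left(V,z \right)} = \frac{-5 + V}{1 + z}$
$Y{\left(P,D \right)} = D + 2 P + D \left(-1 + \frac{P}{5}\right)$ ($Y{\left(P,D \right)} = \left(P + D\right) + \left(\frac{-5 + P}{1 + 4} D + P\right) = \left(D + P\right) + \left(\frac{-5 + P}{5} D + P\right) = \left(D + P\right) + \left(\left(-1 + \frac{P}{5}\right) D + P\right) = \left(D + P\right) + \left(D \left(-1 + \frac{P}{5}\right) + P\right) = \left(D + P\right) + \left(P + D \left(-1 + \frac{P}{5}\right)\right) = D + 2 P + D \left(-1 + \frac{P}{5}\right)$)
$9^{2} Y{\left(2,-7 \right)} = 9^{2} \cdot \frac{1}{5} \cdot 2 \left(10 - 7\right) = 81 \cdot \frac{1}{5} \cdot 2 \cdot 3 = 81 \cdot \frac{6}{5} = \frac{486}{5}$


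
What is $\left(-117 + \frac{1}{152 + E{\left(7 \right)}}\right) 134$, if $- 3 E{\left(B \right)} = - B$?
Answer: $- \frac{7258512}{463} \approx -15677.0$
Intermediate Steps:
$E{\left(B \right)} = \frac{B}{3}$ ($E{\left(B \right)} = - \frac{\left(-1\right) B}{3} = \frac{B}{3}$)
$\left(-117 + \frac{1}{152 + E{\left(7 \right)}}\right) 134 = \left(-117 + \frac{1}{152 + \frac{1}{3} \cdot 7}\right) 134 = \left(-117 + \frac{1}{152 + \frac{7}{3}}\right) 134 = \left(-117 + \frac{1}{\frac{463}{3}}\right) 134 = \left(-117 + \frac{3}{463}\right) 134 = \left(- \frac{54168}{463}\right) 134 = - \frac{7258512}{463}$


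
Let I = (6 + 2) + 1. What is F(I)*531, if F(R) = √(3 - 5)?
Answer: 531*I*√2 ≈ 750.95*I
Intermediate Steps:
I = 9 (I = 8 + 1 = 9)
F(R) = I*√2 (F(R) = √(-2) = I*√2)
F(I)*531 = (I*√2)*531 = 531*I*√2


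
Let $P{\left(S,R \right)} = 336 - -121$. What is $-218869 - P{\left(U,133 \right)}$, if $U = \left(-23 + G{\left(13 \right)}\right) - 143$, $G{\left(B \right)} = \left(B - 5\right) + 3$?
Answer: $-219326$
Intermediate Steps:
$G{\left(B \right)} = -2 + B$ ($G{\left(B \right)} = \left(-5 + B\right) + 3 = -2 + B$)
$U = -155$ ($U = \left(-23 + \left(-2 + 13\right)\right) - 143 = \left(-23 + 11\right) - 143 = -12 - 143 = -155$)
$P{\left(S,R \right)} = 457$ ($P{\left(S,R \right)} = 336 + 121 = 457$)
$-218869 - P{\left(U,133 \right)} = -218869 - 457 = -219326$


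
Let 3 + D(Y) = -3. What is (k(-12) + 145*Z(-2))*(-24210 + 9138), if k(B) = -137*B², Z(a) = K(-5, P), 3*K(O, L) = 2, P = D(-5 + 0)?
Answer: 295883456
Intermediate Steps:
D(Y) = -6 (D(Y) = -3 - 3 = -6)
P = -6
K(O, L) = ⅔ (K(O, L) = (⅓)*2 = ⅔)
Z(a) = ⅔
(k(-12) + 145*Z(-2))*(-24210 + 9138) = (-137*(-12)² + 145*(⅔))*(-24210 + 9138) = (-137*144 + 290/3)*(-15072) = (-19728 + 290/3)*(-15072) = -58894/3*(-15072) = 295883456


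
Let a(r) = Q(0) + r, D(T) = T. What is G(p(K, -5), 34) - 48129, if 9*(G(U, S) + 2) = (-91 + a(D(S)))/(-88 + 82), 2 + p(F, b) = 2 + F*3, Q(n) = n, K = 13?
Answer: -866339/18 ≈ -48130.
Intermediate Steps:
p(F, b) = 3*F (p(F, b) = -2 + (2 + F*3) = -2 + (2 + 3*F) = 3*F)
a(r) = r (a(r) = 0 + r = r)
G(U, S) = -17/54 - S/54 (G(U, S) = -2 + ((-91 + S)/(-88 + 82))/9 = -2 + ((-91 + S)/(-6))/9 = -2 + ((-91 + S)*(-⅙))/9 = -2 + (91/6 - S/6)/9 = -2 + (91/54 - S/54) = -17/54 - S/54)
G(p(K, -5), 34) - 48129 = (-17/54 - 1/54*34) - 48129 = (-17/54 - 17/27) - 48129 = -17/18 - 48129 = -866339/18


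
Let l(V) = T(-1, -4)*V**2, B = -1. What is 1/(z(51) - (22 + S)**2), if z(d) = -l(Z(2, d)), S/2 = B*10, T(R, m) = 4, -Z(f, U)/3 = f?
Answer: -1/148 ≈ -0.0067568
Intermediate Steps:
Z(f, U) = -3*f
l(V) = 4*V**2
S = -20 (S = 2*(-1*10) = 2*(-10) = -20)
z(d) = -144 (z(d) = -4*(-3*2)**2 = -4*(-6)**2 = -4*36 = -1*144 = -144)
1/(z(51) - (22 + S)**2) = 1/(-144 - (22 - 20)**2) = 1/(-144 - 1*2**2) = 1/(-144 - 1*4) = 1/(-144 - 4) = 1/(-148) = -1/148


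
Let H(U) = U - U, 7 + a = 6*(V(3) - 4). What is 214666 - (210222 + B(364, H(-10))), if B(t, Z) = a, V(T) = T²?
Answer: 4421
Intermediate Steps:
a = 23 (a = -7 + 6*(3² - 4) = -7 + 6*(9 - 4) = -7 + 6*5 = -7 + 30 = 23)
H(U) = 0
B(t, Z) = 23
214666 - (210222 + B(364, H(-10))) = 214666 - (210222 + 23) = 214666 - 1*210245 = 214666 - 210245 = 4421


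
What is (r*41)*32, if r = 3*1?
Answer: 3936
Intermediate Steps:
r = 3
(r*41)*32 = (3*41)*32 = 123*32 = 3936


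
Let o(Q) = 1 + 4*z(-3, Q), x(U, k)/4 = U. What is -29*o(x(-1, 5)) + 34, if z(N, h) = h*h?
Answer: -1851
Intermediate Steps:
x(U, k) = 4*U
z(N, h) = h²
o(Q) = 1 + 4*Q²
-29*o(x(-1, 5)) + 34 = -29*(1 + 4*(4*(-1))²) + 34 = -29*(1 + 4*(-4)²) + 34 = -29*(1 + 4*16) + 34 = -29*(1 + 64) + 34 = -29*65 + 34 = -1885 + 34 = -1851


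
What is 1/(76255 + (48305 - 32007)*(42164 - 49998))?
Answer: -1/127602277 ≈ -7.8368e-9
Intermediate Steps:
1/(76255 + (48305 - 32007)*(42164 - 49998)) = 1/(76255 + 16298*(-7834)) = 1/(76255 - 127678532) = 1/(-127602277) = -1/127602277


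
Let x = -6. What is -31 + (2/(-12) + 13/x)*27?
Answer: -94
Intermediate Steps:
-31 + (2/(-12) + 13/x)*27 = -31 + (2/(-12) + 13/(-6))*27 = -31 + (2*(-1/12) + 13*(-⅙))*27 = -31 + (-⅙ - 13/6)*27 = -31 - 7/3*27 = -31 - 63 = -94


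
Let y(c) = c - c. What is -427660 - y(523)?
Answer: -427660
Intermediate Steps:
y(c) = 0
-427660 - y(523) = -427660 - 1*0 = -427660 + 0 = -427660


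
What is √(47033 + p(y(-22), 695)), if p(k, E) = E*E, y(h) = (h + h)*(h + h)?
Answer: 23*√1002 ≈ 728.05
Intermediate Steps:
y(h) = 4*h² (y(h) = (2*h)*(2*h) = 4*h²)
p(k, E) = E²
√(47033 + p(y(-22), 695)) = √(47033 + 695²) = √(47033 + 483025) = √530058 = 23*√1002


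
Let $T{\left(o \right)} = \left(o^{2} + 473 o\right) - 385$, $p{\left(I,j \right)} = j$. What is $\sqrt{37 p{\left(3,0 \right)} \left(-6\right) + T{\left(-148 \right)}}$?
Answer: $i \sqrt{48485} \approx 220.19 i$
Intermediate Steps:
$T{\left(o \right)} = -385 + o^{2} + 473 o$
$\sqrt{37 p{\left(3,0 \right)} \left(-6\right) + T{\left(-148 \right)}} = \sqrt{37 \cdot 0 \left(-6\right) + \left(-385 + \left(-148\right)^{2} + 473 \left(-148\right)\right)} = \sqrt{0 \left(-6\right) - 48485} = \sqrt{0 - 48485} = \sqrt{-48485} = i \sqrt{48485}$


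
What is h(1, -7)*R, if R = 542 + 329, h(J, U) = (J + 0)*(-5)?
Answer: -4355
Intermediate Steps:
h(J, U) = -5*J (h(J, U) = J*(-5) = -5*J)
R = 871
h(1, -7)*R = -5*1*871 = -5*871 = -4355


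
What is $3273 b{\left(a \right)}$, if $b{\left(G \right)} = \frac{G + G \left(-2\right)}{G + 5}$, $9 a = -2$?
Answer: $\frac{6546}{43} \approx 152.23$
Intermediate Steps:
$a = - \frac{2}{9}$ ($a = \frac{1}{9} \left(-2\right) = - \frac{2}{9} \approx -0.22222$)
$b{\left(G \right)} = - \frac{G}{5 + G}$ ($b{\left(G \right)} = \frac{G - 2 G}{5 + G} = \frac{\left(-1\right) G}{5 + G} = - \frac{G}{5 + G}$)
$3273 b{\left(a \right)} = 3273 \left(\left(-1\right) \left(- \frac{2}{9}\right) \frac{1}{5 - \frac{2}{9}}\right) = 3273 \left(\left(-1\right) \left(- \frac{2}{9}\right) \frac{1}{\frac{43}{9}}\right) = 3273 \left(\left(-1\right) \left(- \frac{2}{9}\right) \frac{9}{43}\right) = 3273 \cdot \frac{2}{43} = \frac{6546}{43}$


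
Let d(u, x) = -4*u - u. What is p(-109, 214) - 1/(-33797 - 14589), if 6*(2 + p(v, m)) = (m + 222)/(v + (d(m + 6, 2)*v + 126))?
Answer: -34802915873/17406911886 ≈ -1.9994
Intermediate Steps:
d(u, x) = -5*u
p(v, m) = -2 + (222 + m)/(6*(126 + v + v*(-30 - 5*m))) (p(v, m) = -2 + ((m + 222)/(v + ((-5*(m + 6))*v + 126)))/6 = -2 + ((222 + m)/(v + ((-5*(6 + m))*v + 126)))/6 = -2 + ((222 + m)/(v + ((-30 - 5*m)*v + 126)))/6 = -2 + ((222 + m)/(v + (v*(-30 - 5*m) + 126)))/6 = -2 + ((222 + m)/(v + (126 + v*(-30 - 5*m))))/6 = -2 + ((222 + m)/(126 + v + v*(-30 - 5*m)))/6 = -2 + (222 + m)/(6*(126 + v + v*(-30 - 5*m))))
p(-109, 214) - 1/(-33797 - 14589) = (1290 - 1*214 - 348*(-109) - 60*214*(-109))/(6*(-126 + 29*(-109) + 5*214*(-109))) - 1/(-33797 - 14589) = (1290 - 214 + 37932 + 1399560)/(6*(-126 - 3161 - 116630)) - 1/(-48386) = (⅙)*1438568/(-119917) - 1*(-1/48386) = (⅙)*(-1/119917)*1438568 + 1/48386 = -719284/359751 + 1/48386 = -34802915873/17406911886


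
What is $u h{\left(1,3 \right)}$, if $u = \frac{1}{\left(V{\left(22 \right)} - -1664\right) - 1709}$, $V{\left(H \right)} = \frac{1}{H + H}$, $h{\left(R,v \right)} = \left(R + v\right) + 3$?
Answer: $- \frac{308}{1979} \approx -0.15563$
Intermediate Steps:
$h{\left(R,v \right)} = 3 + R + v$
$V{\left(H \right)} = \frac{1}{2 H}$
$u = - \frac{44}{1979}$ ($u = \frac{1}{\left(\frac{1}{2 \cdot 22} - -1664\right) - 1709} = \frac{1}{\left(\frac{1}{2} \cdot \frac{1}{22} + 1664\right) - 1709} = \frac{1}{\left(\frac{1}{44} + 1664\right) - 1709} = \frac{1}{\frac{73217}{44} - 1709} = \frac{1}{- \frac{1979}{44}} = - \frac{44}{1979} \approx -0.022233$)
$u h{\left(1,3 \right)} = - \frac{44 \left(3 + 1 + 3\right)}{1979} = \left(- \frac{44}{1979}\right) 7 = - \frac{308}{1979}$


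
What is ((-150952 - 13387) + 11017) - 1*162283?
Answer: -315605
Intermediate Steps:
((-150952 - 13387) + 11017) - 1*162283 = (-164339 + 11017) - 162283 = -153322 - 162283 = -315605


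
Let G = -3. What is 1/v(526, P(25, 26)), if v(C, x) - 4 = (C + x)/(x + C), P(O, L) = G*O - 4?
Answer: ⅕ ≈ 0.20000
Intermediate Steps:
P(O, L) = -4 - 3*O (P(O, L) = -3*O - 4 = -4 - 3*O)
v(C, x) = 5 (v(C, x) = 4 + (C + x)/(x + C) = 4 + (C + x)/(C + x) = 4 + 1 = 5)
1/v(526, P(25, 26)) = 1/5 = ⅕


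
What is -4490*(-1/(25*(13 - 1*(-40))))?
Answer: 898/265 ≈ 3.3887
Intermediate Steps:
-4490*(-1/(25*(13 - 1*(-40)))) = -4490*(-1/(25*(13 + 40))) = -4490/((-25*53)) = -4490/(-1325) = -4490*(-1/1325) = 898/265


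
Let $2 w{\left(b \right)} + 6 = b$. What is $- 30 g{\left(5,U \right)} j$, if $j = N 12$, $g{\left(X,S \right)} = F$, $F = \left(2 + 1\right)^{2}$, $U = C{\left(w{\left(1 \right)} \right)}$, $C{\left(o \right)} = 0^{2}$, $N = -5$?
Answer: $16200$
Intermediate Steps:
$w{\left(b \right)} = -3 + \frac{b}{2}$
$C{\left(o \right)} = 0$
$U = 0$
$F = 9$ ($F = 3^{2} = 9$)
$g{\left(X,S \right)} = 9$
$j = -60$ ($j = \left(-5\right) 12 = -60$)
$- 30 g{\left(5,U \right)} j = \left(-30\right) 9 \left(-60\right) = \left(-270\right) \left(-60\right) = 16200$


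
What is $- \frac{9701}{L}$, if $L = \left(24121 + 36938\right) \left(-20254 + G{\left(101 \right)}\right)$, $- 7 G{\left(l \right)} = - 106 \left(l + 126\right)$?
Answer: $\frac{67907}{7187621244} \approx 9.4478 \cdot 10^{-6}$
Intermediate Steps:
$G{\left(l \right)} = 1908 + \frac{106 l}{7}$ ($G{\left(l \right)} = - \frac{\left(-106\right) \left(l + 126\right)}{7} = - \frac{\left(-106\right) \left(126 + l\right)}{7} = - \frac{-13356 - 106 l}{7} = 1908 + \frac{106 l}{7}$)
$L = - \frac{7187621244}{7}$ ($L = \left(24121 + 36938\right) \left(-20254 + \left(1908 + \frac{106}{7} \cdot 101\right)\right) = 61059 \left(-20254 + \left(1908 + \frac{10706}{7}\right)\right) = 61059 \left(-20254 + \frac{24062}{7}\right) = 61059 \left(- \frac{117716}{7}\right) = - \frac{7187621244}{7} \approx -1.0268 \cdot 10^{9}$)
$- \frac{9701}{L} = - \frac{9701}{- \frac{7187621244}{7}} = \left(-9701\right) \left(- \frac{7}{7187621244}\right) = \frac{67907}{7187621244}$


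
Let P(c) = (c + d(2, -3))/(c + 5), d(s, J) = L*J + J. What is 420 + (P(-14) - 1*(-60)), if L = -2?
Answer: 4331/9 ≈ 481.22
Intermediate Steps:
d(s, J) = -J (d(s, J) = -2*J + J = -J)
P(c) = (3 + c)/(5 + c) (P(c) = (c - 1*(-3))/(c + 5) = (c + 3)/(5 + c) = (3 + c)/(5 + c))
420 + (P(-14) - 1*(-60)) = 420 + ((3 - 14)/(5 - 14) - 1*(-60)) = 420 + (-11/(-9) + 60) = 420 + (-⅑*(-11) + 60) = 420 + (11/9 + 60) = 420 + 551/9 = 4331/9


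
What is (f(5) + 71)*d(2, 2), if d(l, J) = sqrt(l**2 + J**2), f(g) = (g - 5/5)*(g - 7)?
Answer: 126*sqrt(2) ≈ 178.19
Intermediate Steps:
f(g) = (-1 + g)*(-7 + g) (f(g) = (g - 5*1/5)*(-7 + g) = (g - 1)*(-7 + g) = (-1 + g)*(-7 + g))
d(l, J) = sqrt(J**2 + l**2)
(f(5) + 71)*d(2, 2) = ((7 + 5**2 - 8*5) + 71)*sqrt(2**2 + 2**2) = ((7 + 25 - 40) + 71)*sqrt(4 + 4) = (-8 + 71)*sqrt(8) = 63*(2*sqrt(2)) = 126*sqrt(2)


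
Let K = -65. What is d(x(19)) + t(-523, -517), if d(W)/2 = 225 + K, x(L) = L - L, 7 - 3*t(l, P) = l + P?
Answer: 669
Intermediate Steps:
t(l, P) = 7/3 - P/3 - l/3 (t(l, P) = 7/3 - (l + P)/3 = 7/3 - (P + l)/3 = 7/3 + (-P/3 - l/3) = 7/3 - P/3 - l/3)
x(L) = 0
d(W) = 320 (d(W) = 2*(225 - 65) = 2*160 = 320)
d(x(19)) + t(-523, -517) = 320 + (7/3 - ⅓*(-517) - ⅓*(-523)) = 320 + (7/3 + 517/3 + 523/3) = 320 + 349 = 669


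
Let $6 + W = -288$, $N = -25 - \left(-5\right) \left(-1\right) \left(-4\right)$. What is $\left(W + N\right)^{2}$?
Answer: $89401$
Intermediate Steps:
$N = -5$ ($N = -25 - 5 \left(-4\right) = -25 - -20 = -25 + 20 = -5$)
$W = -294$ ($W = -6 - 288 = -294$)
$\left(W + N\right)^{2} = \left(-294 - 5\right)^{2} = \left(-299\right)^{2} = 89401$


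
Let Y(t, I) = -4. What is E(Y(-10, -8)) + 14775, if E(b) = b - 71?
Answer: 14700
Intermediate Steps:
E(b) = -71 + b
E(Y(-10, -8)) + 14775 = (-71 - 4) + 14775 = -75 + 14775 = 14700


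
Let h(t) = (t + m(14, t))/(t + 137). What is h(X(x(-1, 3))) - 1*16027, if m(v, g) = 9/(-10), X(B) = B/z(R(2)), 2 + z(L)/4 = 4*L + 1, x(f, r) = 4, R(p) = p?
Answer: -153859253/9600 ≈ -16027.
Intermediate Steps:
z(L) = -4 + 16*L (z(L) = -8 + 4*(4*L + 1) = -8 + 4*(1 + 4*L) = -8 + (4 + 16*L) = -4 + 16*L)
X(B) = B/28 (X(B) = B/(-4 + 16*2) = B/(-4 + 32) = B/28)
m(v, g) = -9/10 (m(v, g) = 9*(-1/10) = -9/10)
h(t) = (-9/10 + t)/(137 + t) (h(t) = (t - 9/10)/(t + 137) = (-9/10 + t)/(137 + t))
h(X(x(-1, 3))) - 1*16027 = (-9/10 + (1/28)*4)/(137 + (1/28)*4) - 1*16027 = (-9/10 + 1/7)/(137 + 1/7) - 16027 = -53/70/(960/7) - 16027 = (7/960)*(-53/70) - 16027 = -53/9600 - 16027 = -153859253/9600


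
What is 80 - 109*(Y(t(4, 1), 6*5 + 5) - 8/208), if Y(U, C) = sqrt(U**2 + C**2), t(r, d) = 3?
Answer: 2189/26 - 109*sqrt(1234) ≈ -3744.8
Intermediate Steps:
Y(U, C) = sqrt(C**2 + U**2)
80 - 109*(Y(t(4, 1), 6*5 + 5) - 8/208) = 80 - 109*(sqrt((6*5 + 5)**2 + 3**2) - 8/208) = 80 - 109*(sqrt((30 + 5)**2 + 9) - 8*1/208) = 80 - 109*(sqrt(35**2 + 9) - 1/26) = 80 - 109*(sqrt(1225 + 9) - 1/26) = 80 - 109*(sqrt(1234) - 1/26) = 80 - 109*(-1/26 + sqrt(1234)) = 80 + (109/26 - 109*sqrt(1234)) = 2189/26 - 109*sqrt(1234)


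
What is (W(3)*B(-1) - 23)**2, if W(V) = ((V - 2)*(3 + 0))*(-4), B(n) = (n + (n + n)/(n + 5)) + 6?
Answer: 5929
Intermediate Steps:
B(n) = 6 + n + 2*n/(5 + n) (B(n) = (n + (2*n)/(5 + n)) + 6 = (n + 2*n/(5 + n)) + 6 = 6 + n + 2*n/(5 + n))
W(V) = 24 - 12*V (W(V) = ((-2 + V)*3)*(-4) = (-6 + 3*V)*(-4) = 24 - 12*V)
(W(3)*B(-1) - 23)**2 = ((24 - 12*3)*((30 + (-1)**2 + 13*(-1))/(5 - 1)) - 23)**2 = ((24 - 36)*((30 + 1 - 13)/4) - 23)**2 = (-3*18 - 23)**2 = (-12*9/2 - 23)**2 = (-54 - 23)**2 = (-77)**2 = 5929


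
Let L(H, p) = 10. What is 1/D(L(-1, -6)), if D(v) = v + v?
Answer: 1/20 ≈ 0.050000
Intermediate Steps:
D(v) = 2*v
1/D(L(-1, -6)) = 1/(2*10) = 1/20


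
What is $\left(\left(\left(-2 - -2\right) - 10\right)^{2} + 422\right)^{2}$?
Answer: $272484$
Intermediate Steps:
$\left(\left(\left(-2 - -2\right) - 10\right)^{2} + 422\right)^{2} = \left(\left(\left(-2 + 2\right) - 10\right)^{2} + 422\right)^{2} = \left(\left(0 - 10\right)^{2} + 422\right)^{2} = \left(\left(-10\right)^{2} + 422\right)^{2} = \left(100 + 422\right)^{2} = 522^{2} = 272484$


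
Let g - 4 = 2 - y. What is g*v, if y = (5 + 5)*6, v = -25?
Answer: 1350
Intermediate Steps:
y = 60 (y = 10*6 = 60)
g = -54 (g = 4 + (2 - 1*60) = 4 + (2 - 60) = 4 - 58 = -54)
g*v = -54*(-25) = 1350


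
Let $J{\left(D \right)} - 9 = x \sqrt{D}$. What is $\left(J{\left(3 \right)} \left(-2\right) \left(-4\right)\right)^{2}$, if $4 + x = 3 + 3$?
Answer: $5952 + 2304 \sqrt{3} \approx 9942.6$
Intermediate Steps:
$x = 2$ ($x = -4 + \left(3 + 3\right) = -4 + 6 = 2$)
$J{\left(D \right)} = 9 + 2 \sqrt{D}$
$\left(J{\left(3 \right)} \left(-2\right) \left(-4\right)\right)^{2} = \left(\left(9 + 2 \sqrt{3}\right) \left(-2\right) \left(-4\right)\right)^{2} = \left(\left(-18 - 4 \sqrt{3}\right) \left(-4\right)\right)^{2} = \left(72 + 16 \sqrt{3}\right)^{2}$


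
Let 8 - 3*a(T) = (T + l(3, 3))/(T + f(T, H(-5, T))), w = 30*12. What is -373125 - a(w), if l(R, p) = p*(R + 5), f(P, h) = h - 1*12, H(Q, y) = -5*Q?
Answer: -417529475/1119 ≈ -3.7313e+5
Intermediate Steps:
w = 360
f(P, h) = -12 + h (f(P, h) = h - 12 = -12 + h)
l(R, p) = p*(5 + R)
a(T) = 8/3 - (24 + T)/(3*(13 + T)) (a(T) = 8/3 - (T + 3*(5 + 3))/(3*(T + (-12 - 5*(-5)))) = 8/3 - (T + 3*8)/(3*(T + (-12 + 25))) = 8/3 - (T + 24)/(3*(T + 13)) = 8/3 - (24 + T)/(3*(13 + T)))
-373125 - a(w) = -373125 - (80 + 7*360)/(3*(13 + 360)) = -373125 - (80 + 2520)/(3*373) = -373125 - 2600/(3*373) = -373125 - 1*2600/1119 = -373125 - 2600/1119 = -417529475/1119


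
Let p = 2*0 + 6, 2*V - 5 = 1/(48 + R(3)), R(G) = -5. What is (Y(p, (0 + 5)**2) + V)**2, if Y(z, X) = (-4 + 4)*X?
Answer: 11664/1849 ≈ 6.3083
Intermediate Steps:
V = 108/43 (V = 5/2 + 1/(2*(48 - 5)) = 5/2 + (1/2)/43 = 5/2 + (1/2)*(1/43) = 5/2 + 1/86 = 108/43 ≈ 2.5116)
p = 6 (p = 0 + 6 = 6)
Y(z, X) = 0 (Y(z, X) = 0*X = 0)
(Y(p, (0 + 5)**2) + V)**2 = (0 + 108/43)**2 = (108/43)**2 = 11664/1849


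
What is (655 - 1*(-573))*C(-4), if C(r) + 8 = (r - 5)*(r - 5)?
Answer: 89644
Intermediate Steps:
C(r) = -8 + (-5 + r)**2 (C(r) = -8 + (r - 5)*(r - 5) = -8 + (-5 + r)*(-5 + r) = -8 + (-5 + r)**2)
(655 - 1*(-573))*C(-4) = (655 - 1*(-573))*(-8 + (-5 - 4)**2) = (655 + 573)*(-8 + (-9)**2) = 1228*(-8 + 81) = 1228*73 = 89644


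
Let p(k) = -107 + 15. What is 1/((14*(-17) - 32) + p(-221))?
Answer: -1/362 ≈ -0.0027624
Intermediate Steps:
p(k) = -92
1/((14*(-17) - 32) + p(-221)) = 1/((14*(-17) - 32) - 92) = 1/((-238 - 32) - 92) = 1/(-270 - 92) = 1/(-362) = -1/362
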